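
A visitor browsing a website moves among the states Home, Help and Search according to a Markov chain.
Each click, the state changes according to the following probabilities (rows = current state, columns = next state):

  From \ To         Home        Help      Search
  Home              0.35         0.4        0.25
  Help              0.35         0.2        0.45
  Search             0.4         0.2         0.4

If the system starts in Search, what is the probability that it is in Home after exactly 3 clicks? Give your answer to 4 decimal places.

0.3675

Propagate the distribution vector 3 clicks from Search.
After 0 clicks: (0.0000, 0.0000, 1.0000)
After 1 click: (0.4000, 0.2000, 0.4000)
After 2 clicks: (0.3700, 0.2800, 0.3500)
After 3 clicks: (0.3675, 0.2740, 0.3585)
P(in Home after 3 clicks) = 0.3675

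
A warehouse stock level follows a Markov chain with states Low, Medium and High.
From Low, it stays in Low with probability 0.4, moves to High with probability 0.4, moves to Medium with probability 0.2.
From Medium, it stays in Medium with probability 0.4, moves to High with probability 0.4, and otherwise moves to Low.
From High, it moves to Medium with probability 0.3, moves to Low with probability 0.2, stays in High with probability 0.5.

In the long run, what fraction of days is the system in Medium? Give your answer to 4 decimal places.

Let the stationary distribution be π with π = πP and π_1 + π_2 + π_3 = 1.
π_1 = 0.4·π_1 + 0.2·π_2 + 0.2·π_3
π_2 = 0.2·π_1 + 0.4·π_2 + 0.3·π_3
Solving with the normalization constraint gives π = (0.2500, 0.3056, 0.4444).
So the stationary probability of Medium is 0.3056.

0.3056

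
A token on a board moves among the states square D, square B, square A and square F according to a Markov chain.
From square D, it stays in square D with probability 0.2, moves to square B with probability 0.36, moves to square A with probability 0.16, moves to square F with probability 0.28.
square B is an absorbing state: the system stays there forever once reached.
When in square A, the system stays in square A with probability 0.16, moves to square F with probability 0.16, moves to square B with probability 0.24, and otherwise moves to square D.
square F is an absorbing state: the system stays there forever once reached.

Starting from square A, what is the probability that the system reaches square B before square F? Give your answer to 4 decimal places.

Let h(s) be the probability of absorption at square B starting from transient state s. Then h(square B) = 1 and h(square F) = 0. By first-step analysis:
h(square D) = 0.2·h(square D) + 0.36·1 + 0.16·h(square A) + 0.28·0
h(square A) = 0.44·h(square D) + 0.24·1 + 0.16·h(square A) + 0.16·0
Solving: h(square D) = 0.5665, h(square A) = 0.5824.
Starting from square A, the probability is 0.5824.

0.5824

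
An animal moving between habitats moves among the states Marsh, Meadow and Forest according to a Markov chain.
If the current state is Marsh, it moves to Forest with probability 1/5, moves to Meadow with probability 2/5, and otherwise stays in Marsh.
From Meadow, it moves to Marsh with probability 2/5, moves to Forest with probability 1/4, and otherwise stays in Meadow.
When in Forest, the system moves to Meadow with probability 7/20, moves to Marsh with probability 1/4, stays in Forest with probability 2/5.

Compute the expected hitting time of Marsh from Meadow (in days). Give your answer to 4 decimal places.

2.8099

Let t(s) be the expected number of days to first reach Marsh from state s, with t(Marsh) = 0. Conditioning on the first day:
t(Meadow) = 1 + 0.35·t(Meadow) + 0.25·t(Forest)
t(Forest) = 1 + 0.35·t(Meadow) + 0.4·t(Forest)
Solving: t(Meadow) = 2.8099, t(Forest) = 3.3058.
Expected days from Meadow to Marsh: 2.8099.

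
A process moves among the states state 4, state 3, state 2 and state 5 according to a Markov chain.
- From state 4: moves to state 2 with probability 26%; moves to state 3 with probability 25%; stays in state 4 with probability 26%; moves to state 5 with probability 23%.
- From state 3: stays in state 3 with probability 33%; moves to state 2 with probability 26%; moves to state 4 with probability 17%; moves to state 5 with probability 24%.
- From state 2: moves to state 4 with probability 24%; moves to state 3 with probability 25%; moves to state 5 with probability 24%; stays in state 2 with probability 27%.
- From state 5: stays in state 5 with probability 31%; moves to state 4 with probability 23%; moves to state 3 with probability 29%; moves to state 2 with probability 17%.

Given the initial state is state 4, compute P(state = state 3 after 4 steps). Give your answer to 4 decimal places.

Propagate the distribution vector 4 steps from state 4.
After 0 steps: (1.0000, 0.0000, 0.0000, 0.0000)
After 1 step: (0.2600, 0.2500, 0.2600, 0.2300)
After 2 steps: (0.2254, 0.2792, 0.2419, 0.2535)
After 3 steps: (0.2224, 0.2825, 0.2396, 0.2555)
After 4 steps: (0.2221, 0.2828, 0.2394, 0.2557)
P(in state 3 after 4 steps) = 0.2828

0.2828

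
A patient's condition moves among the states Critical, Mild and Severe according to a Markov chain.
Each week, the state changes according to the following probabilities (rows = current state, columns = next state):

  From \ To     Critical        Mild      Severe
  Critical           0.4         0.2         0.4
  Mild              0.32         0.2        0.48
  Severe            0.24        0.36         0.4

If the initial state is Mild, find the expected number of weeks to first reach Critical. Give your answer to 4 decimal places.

3.5156

Let t(s) be the expected number of weeks to first reach Critical from state s, with t(Critical) = 0. Conditioning on the first week:
t(Mild) = 1 + 0.2·t(Mild) + 0.48·t(Severe)
t(Severe) = 1 + 0.36·t(Mild) + 0.4·t(Severe)
Solving: t(Mild) = 3.5156, t(Severe) = 3.7760.
Expected weeks from Mild to Critical: 3.5156.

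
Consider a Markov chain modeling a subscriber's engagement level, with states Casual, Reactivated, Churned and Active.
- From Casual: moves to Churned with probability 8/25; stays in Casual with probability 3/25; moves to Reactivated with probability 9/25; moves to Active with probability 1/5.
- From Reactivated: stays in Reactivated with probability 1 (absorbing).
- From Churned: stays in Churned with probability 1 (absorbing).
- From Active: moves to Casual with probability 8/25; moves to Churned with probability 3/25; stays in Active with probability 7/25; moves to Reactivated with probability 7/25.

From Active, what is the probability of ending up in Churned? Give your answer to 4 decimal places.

Let h(s) be the probability of absorption at Churned starting from transient state s. Then h(Churned) = 1 and h(Reactivated) = 0. By first-step analysis:
h(Casual) = 0.12·h(Casual) + 0.36·0 + 0.32·1 + 0.2·h(Active)
h(Active) = 0.32·h(Casual) + 0.28·0 + 0.12·1 + 0.28·h(Active)
Solving: h(Casual) = 0.4466, h(Active) = 0.3652.
Starting from Active, the probability is 0.3652.

0.3652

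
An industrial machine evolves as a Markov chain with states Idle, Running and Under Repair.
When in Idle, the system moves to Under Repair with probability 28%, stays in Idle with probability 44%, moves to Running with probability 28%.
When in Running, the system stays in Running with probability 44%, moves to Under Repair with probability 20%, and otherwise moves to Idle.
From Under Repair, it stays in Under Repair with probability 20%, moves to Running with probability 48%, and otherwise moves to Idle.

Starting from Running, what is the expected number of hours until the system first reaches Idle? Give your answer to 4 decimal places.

Let t(s) be the expected number of hours to first reach Idle from state s, with t(Idle) = 0. Conditioning on the first hour:
t(Running) = 1 + 0.44·t(Running) + 0.2·t(Under Repair)
t(Under Repair) = 1 + 0.48·t(Running) + 0.2·t(Under Repair)
Solving: t(Running) = 2.8409, t(Under Repair) = 2.9545.
Expected hours from Running to Idle: 2.8409.

2.8409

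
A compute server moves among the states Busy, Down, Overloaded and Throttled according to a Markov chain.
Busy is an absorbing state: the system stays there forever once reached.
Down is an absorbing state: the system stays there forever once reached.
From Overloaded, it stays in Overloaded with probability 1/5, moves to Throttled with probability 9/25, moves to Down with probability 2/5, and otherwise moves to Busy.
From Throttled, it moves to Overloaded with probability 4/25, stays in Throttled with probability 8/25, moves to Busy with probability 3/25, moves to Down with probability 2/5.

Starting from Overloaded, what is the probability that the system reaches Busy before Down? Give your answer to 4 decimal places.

0.1447

Let h(s) be the probability of absorption at Busy starting from transient state s. Then h(Busy) = 1 and h(Down) = 0. By first-step analysis:
h(Overloaded) = 0.04·1 + 0.4·0 + 0.2·h(Overloaded) + 0.36·h(Throttled)
h(Throttled) = 0.12·1 + 0.4·0 + 0.16·h(Overloaded) + 0.32·h(Throttled)
Solving: h(Overloaded) = 0.1447, h(Throttled) = 0.2105.
Starting from Overloaded, the probability is 0.1447.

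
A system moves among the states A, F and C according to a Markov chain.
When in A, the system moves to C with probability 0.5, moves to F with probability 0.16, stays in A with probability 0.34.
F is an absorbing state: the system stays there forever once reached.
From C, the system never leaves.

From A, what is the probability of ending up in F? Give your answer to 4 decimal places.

Let h(s) be the probability of absorption at F starting from transient state s. Then h(F) = 1 and h(C) = 0. By first-step analysis:
h(A) = 0.34·h(A) + 0.16·1 + 0.5·0
Solving: h(A) = 0.2424.
Starting from A, the probability is 0.2424.

0.2424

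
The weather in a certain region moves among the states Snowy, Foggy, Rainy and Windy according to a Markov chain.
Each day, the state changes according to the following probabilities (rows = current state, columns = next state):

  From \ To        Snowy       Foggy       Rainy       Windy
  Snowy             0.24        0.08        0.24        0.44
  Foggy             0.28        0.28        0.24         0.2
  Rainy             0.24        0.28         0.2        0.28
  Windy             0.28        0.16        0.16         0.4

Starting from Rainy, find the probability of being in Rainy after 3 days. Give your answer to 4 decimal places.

0.2052

Propagate the distribution vector 3 days from Rainy.
After 0 days: (0.0000, 0.0000, 1.0000, 0.0000)
After 1 day: (0.2400, 0.2800, 0.2000, 0.2800)
After 2 days: (0.2624, 0.1984, 0.2096, 0.3296)
After 3 days: (0.2611, 0.1880, 0.2052, 0.3457)
P(in Rainy after 3 days) = 0.2052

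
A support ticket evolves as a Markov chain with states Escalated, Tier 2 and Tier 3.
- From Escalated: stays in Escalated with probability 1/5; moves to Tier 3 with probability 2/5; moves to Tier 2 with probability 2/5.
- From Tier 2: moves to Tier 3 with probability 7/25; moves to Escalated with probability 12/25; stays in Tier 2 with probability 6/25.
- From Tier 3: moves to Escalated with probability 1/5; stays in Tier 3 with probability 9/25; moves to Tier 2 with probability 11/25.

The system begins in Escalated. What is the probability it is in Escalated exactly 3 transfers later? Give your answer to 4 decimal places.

Propagate the distribution vector 3 transfers from Escalated.
After 0 transfers: (1.0000, 0.0000, 0.0000)
After 1 transfer: (0.2000, 0.4000, 0.4000)
After 2 transfers: (0.3120, 0.3520, 0.3360)
After 3 transfers: (0.2986, 0.3571, 0.3443)
P(in Escalated after 3 transfers) = 0.2986

0.2986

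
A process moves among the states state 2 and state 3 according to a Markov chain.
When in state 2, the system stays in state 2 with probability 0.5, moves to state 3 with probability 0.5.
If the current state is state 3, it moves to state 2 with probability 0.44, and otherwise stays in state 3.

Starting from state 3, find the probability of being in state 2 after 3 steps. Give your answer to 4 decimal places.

Propagate the distribution vector 3 steps from state 3.
After 0 steps: (0.0000, 1.0000)
After 1 step: (0.4400, 0.5600)
After 2 steps: (0.4664, 0.5336)
After 3 steps: (0.4680, 0.5320)
P(in state 2 after 3 steps) = 0.4680

0.4680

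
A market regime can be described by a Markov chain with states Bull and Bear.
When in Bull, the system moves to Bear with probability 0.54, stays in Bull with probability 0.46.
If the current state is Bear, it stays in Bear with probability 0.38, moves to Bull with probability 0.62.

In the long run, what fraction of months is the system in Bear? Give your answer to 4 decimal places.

0.4655

Let the stationary distribution be π with π = πP and π_1 + π_2 = 1.
π_1 = 0.46·π_1 + 0.62·π_2
Solving with the normalization constraint gives π = (0.5345, 0.4655).
So the stationary probability of Bear is 0.4655.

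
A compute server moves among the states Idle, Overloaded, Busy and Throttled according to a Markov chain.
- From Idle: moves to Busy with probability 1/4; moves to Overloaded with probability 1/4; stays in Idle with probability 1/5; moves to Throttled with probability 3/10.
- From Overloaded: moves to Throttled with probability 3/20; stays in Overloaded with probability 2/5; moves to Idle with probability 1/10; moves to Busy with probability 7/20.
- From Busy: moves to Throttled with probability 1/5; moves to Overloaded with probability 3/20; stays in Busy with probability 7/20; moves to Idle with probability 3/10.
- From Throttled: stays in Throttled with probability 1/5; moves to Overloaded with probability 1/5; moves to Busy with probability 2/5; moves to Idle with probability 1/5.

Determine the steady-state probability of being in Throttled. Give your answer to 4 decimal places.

0.2089

Let the stationary distribution be π with π = πP and π_1 + π_2 + π_3 + π_4 = 1.
π_1 = 0.2·π_1 + 0.1·π_2 + 0.3·π_3 + 0.2·π_4
π_2 = 0.25·π_1 + 0.4·π_2 + 0.15·π_3 + 0.2·π_4
π_3 = 0.25·π_1 + 0.35·π_2 + 0.35·π_3 + 0.4·π_4
Solving with the normalization constraint gives π = (0.2098, 0.2419, 0.3395, 0.2089).
So the stationary probability of Throttled is 0.2089.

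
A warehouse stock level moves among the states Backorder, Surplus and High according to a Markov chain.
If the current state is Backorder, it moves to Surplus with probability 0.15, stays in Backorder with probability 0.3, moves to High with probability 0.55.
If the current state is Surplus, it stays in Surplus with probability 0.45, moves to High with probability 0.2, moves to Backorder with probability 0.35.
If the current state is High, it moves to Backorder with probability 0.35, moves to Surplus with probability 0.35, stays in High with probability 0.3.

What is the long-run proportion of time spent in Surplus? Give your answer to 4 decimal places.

Let the stationary distribution be π with π = πP and π_1 + π_2 + π_3 = 1.
π_1 = 0.3·π_1 + 0.35·π_2 + 0.35·π_3
π_2 = 0.15·π_1 + 0.45·π_2 + 0.35·π_3
Solving with the normalization constraint gives π = (0.3333, 0.3148, 0.3519).
So the stationary probability of Surplus is 0.3148.

0.3148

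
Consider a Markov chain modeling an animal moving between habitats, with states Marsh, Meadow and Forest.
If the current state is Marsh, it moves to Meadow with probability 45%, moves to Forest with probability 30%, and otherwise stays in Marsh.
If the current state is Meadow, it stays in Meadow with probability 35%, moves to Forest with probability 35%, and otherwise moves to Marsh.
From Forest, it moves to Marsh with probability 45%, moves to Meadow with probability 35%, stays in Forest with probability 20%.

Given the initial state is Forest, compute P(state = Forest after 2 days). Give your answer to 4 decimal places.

0.2975

Sum over the intermediate state after 1 day:
P = P(Forest→Marsh)·P(Marsh→Forest) + P(Forest→Meadow)·P(Meadow→Forest) + P(Forest→Forest)·P(Forest→Forest)
  = 0.45×0.3 + 0.35×0.35 + 0.2×0.2
  = 0.1350 + 0.1225 + 0.0400 = 0.2975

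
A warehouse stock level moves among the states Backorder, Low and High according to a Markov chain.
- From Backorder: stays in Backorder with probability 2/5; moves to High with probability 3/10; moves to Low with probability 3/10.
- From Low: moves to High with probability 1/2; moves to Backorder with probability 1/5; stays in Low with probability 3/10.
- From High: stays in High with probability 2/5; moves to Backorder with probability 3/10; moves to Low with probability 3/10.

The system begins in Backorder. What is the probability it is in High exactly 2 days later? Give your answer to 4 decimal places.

0.3900

Sum over the intermediate state after 1 day:
P = P(Backorder→Backorder)·P(Backorder→High) + P(Backorder→Low)·P(Low→High) + P(Backorder→High)·P(High→High)
  = 0.4×0.3 + 0.3×0.5 + 0.3×0.4
  = 0.1200 + 0.1500 + 0.1200 = 0.3900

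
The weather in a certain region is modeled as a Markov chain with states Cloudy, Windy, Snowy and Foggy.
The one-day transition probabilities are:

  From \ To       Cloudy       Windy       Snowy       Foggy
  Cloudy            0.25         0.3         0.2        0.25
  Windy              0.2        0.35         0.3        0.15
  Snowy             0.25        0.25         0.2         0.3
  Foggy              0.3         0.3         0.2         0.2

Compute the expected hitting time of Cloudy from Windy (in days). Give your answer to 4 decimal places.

Let t(s) be the expected number of days to first reach Cloudy from state s, with t(Cloudy) = 0. Conditioning on the first day:
t(Windy) = 1 + 0.35·t(Windy) + 0.3·t(Snowy) + 0.15·t(Foggy)
t(Snowy) = 1 + 0.25·t(Windy) + 0.2·t(Snowy) + 0.3·t(Foggy)
t(Foggy) = 1 + 0.3·t(Windy) + 0.2·t(Snowy) + 0.2·t(Foggy)
Solving: t(Windy) = 4.3002, t(Snowy) = 4.0467, t(Foggy) = 3.8742.
Expected days from Windy to Cloudy: 4.3002.

4.3002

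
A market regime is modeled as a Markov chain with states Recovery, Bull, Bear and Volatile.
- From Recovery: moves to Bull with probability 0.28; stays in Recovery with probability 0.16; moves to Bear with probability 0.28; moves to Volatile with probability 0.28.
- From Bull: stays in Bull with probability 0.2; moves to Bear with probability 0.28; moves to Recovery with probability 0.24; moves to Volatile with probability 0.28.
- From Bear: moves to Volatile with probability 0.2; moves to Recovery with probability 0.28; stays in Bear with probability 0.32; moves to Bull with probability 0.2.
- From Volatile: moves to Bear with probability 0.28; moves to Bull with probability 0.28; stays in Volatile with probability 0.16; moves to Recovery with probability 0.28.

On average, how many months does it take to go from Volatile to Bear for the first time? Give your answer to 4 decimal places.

Let t(s) be the expected number of months to first reach Bear from state s, with t(Bear) = 0. Conditioning on the first month:
t(Recovery) = 1 + 0.16·t(Recovery) + 0.28·t(Bull) + 0.28·t(Volatile)
t(Bull) = 1 + 0.24·t(Recovery) + 0.2·t(Bull) + 0.28·t(Volatile)
t(Volatile) = 1 + 0.28·t(Recovery) + 0.28·t(Bull) + 0.16·t(Volatile)
Solving: t(Recovery) = 3.5714, t(Bull) = 3.5714, t(Volatile) = 3.5714.
Expected months from Volatile to Bear: 3.5714.

3.5714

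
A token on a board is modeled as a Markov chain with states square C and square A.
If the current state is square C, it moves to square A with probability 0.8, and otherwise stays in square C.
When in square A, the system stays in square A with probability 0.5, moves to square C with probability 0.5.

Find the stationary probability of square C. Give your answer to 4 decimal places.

0.3846

Let the stationary distribution be π with π = πP and π_1 + π_2 = 1.
π_1 = 0.2·π_1 + 0.5·π_2
Solving with the normalization constraint gives π = (0.3846, 0.6154).
So the stationary probability of square C is 0.3846.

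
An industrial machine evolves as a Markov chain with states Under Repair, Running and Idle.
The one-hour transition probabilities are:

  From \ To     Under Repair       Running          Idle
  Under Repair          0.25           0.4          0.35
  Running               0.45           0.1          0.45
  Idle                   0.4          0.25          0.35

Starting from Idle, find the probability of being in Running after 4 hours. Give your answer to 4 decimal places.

0.2648

Propagate the distribution vector 4 hours from Idle.
After 0 hours: (0.0000, 0.0000, 1.0000)
After 1 hour: (0.4000, 0.2500, 0.3500)
After 2 hours: (0.3525, 0.2725, 0.3750)
After 3 hours: (0.3608, 0.2620, 0.3773)
After 4 hours: (0.3590, 0.2648, 0.3762)
P(in Running after 4 hours) = 0.2648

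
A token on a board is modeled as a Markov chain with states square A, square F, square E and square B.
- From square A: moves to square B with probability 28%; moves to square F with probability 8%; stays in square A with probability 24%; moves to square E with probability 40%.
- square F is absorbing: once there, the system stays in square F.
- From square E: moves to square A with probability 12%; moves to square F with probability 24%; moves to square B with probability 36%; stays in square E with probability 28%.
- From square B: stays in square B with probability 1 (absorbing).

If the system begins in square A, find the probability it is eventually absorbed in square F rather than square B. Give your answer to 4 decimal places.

Let h(s) be the probability of absorption at square F starting from transient state s. Then h(square F) = 1 and h(square B) = 0. By first-step analysis:
h(square A) = 0.24·h(square A) + 0.08·1 + 0.4·h(square E) + 0.28·0
h(square E) = 0.12·h(square A) + 0.24·1 + 0.28·h(square E) + 0.36·0
Solving: h(square A) = 0.3077, h(square E) = 0.3846.
Starting from square A, the probability is 0.3077.

0.3077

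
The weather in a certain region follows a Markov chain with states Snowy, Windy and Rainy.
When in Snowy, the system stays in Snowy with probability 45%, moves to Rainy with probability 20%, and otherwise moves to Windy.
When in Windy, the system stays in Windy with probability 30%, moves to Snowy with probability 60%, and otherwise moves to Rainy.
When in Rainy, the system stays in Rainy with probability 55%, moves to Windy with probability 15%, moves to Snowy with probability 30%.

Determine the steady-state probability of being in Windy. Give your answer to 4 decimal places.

0.2830

Let the stationary distribution be π with π = πP and π_1 + π_2 + π_3 = 1.
π_1 = 0.45·π_1 + 0.6·π_2 + 0.3·π_3
π_2 = 0.35·π_1 + 0.3·π_2 + 0.15·π_3
Solving with the normalization constraint gives π = (0.4528, 0.2830, 0.2642).
So the stationary probability of Windy is 0.2830.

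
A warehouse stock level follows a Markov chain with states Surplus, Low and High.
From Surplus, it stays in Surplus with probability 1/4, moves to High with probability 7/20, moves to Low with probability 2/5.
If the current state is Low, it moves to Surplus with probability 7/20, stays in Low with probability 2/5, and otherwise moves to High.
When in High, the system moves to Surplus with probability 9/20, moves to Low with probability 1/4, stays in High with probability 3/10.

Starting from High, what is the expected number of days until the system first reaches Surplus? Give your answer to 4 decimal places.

2.3776

Let t(s) be the expected number of days to first reach Surplus from state s, with t(Surplus) = 0. Conditioning on the first day:
t(Low) = 1 + 0.4·t(Low) + 0.25·t(High)
t(High) = 1 + 0.25·t(Low) + 0.3·t(High)
Solving: t(Low) = 2.6573, t(High) = 2.3776.
Expected days from High to Surplus: 2.3776.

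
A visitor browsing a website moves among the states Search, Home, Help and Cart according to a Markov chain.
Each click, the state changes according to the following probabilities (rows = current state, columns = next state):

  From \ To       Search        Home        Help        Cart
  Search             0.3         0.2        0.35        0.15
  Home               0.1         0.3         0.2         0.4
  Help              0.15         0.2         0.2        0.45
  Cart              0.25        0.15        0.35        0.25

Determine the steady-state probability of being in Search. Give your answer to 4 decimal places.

0.2016

Let the stationary distribution be π with π = πP and π_1 + π_2 + π_3 + π_4 = 1.
π_1 = 0.3·π_1 + 0.1·π_2 + 0.15·π_3 + 0.25·π_4
π_2 = 0.2·π_1 + 0.3·π_2 + 0.2·π_3 + 0.15·π_4
π_3 = 0.35·π_1 + 0.2·π_2 + 0.2·π_3 + 0.35·π_4
Solving with the normalization constraint gives π = (0.2016, 0.2047, 0.2777, 0.3161).
So the stationary probability of Search is 0.2016.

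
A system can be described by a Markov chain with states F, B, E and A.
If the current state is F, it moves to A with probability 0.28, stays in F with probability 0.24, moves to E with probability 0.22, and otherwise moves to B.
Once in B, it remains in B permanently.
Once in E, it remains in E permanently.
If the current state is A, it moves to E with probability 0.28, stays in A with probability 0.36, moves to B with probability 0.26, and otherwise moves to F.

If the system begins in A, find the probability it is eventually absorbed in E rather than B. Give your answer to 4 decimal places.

Let h(s) be the probability of absorption at E starting from transient state s. Then h(E) = 1 and h(B) = 0. By first-step analysis:
h(F) = 0.24·h(F) + 0.26·0 + 0.22·1 + 0.28·h(A)
h(A) = 0.1·h(F) + 0.26·0 + 0.28·1 + 0.36·h(A)
Solving: h(F) = 0.4782, h(A) = 0.5122.
Starting from A, the probability is 0.5122.

0.5122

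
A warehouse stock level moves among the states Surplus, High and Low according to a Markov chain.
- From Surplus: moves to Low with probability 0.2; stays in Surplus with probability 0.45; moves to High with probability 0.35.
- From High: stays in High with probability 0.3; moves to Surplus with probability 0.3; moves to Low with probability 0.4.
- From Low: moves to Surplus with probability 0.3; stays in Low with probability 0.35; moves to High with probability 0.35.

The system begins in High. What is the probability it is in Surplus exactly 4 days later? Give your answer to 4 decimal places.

0.3528

Propagate the distribution vector 4 days from High.
After 0 days: (0.0000, 1.0000, 0.0000)
After 1 day: (0.3000, 0.3000, 0.4000)
After 2 days: (0.3450, 0.3350, 0.3200)
After 3 days: (0.3518, 0.3333, 0.3150)
After 4 days: (0.3528, 0.3333, 0.3139)
P(in Surplus after 4 days) = 0.3528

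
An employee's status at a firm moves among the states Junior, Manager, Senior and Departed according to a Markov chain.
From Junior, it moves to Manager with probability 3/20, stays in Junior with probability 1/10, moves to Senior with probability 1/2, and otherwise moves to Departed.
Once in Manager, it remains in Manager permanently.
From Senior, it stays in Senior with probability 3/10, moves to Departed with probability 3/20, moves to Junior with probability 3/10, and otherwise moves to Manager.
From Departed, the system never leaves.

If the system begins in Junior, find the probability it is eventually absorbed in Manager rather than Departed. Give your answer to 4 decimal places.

Let h(s) be the probability of absorption at Manager starting from transient state s. Then h(Manager) = 1 and h(Departed) = 0. By first-step analysis:
h(Junior) = 0.1·h(Junior) + 0.15·1 + 0.5·h(Senior) + 0.25·0
h(Senior) = 0.3·h(Junior) + 0.25·1 + 0.3·h(Senior) + 0.15·0
Solving: h(Junior) = 0.4792, h(Senior) = 0.5625.
Starting from Junior, the probability is 0.4792.

0.4792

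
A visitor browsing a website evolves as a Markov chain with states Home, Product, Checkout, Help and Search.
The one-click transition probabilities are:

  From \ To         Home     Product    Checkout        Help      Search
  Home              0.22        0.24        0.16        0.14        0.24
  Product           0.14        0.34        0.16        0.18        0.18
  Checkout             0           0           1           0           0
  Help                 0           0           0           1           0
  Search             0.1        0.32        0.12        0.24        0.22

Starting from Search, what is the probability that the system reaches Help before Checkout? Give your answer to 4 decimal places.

0.6018

Let h(s) be the probability of absorption at Help starting from transient state s. Then h(Help) = 1 and h(Checkout) = 0. By first-step analysis:
h(Home) = 0.22·h(Home) + 0.24·h(Product) + 0.16·0 + 0.14·1 + 0.24·h(Search)
h(Product) = 0.14·h(Home) + 0.34·h(Product) + 0.16·0 + 0.18·1 + 0.18·h(Search)
h(Search) = 0.1·h(Home) + 0.32·h(Product) + 0.12·0 + 0.24·1 + 0.22·h(Search)
Solving: h(Home) = 0.5339, h(Product) = 0.5501, h(Search) = 0.6018.
Starting from Search, the probability is 0.6018.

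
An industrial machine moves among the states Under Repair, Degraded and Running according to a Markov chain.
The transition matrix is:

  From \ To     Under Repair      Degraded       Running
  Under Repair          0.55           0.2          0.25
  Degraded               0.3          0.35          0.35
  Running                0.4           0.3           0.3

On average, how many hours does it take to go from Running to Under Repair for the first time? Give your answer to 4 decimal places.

Let t(s) be the expected number of hours to first reach Under Repair from state s, with t(Under Repair) = 0. Conditioning on the first hour:
t(Degraded) = 1 + 0.35·t(Degraded) + 0.35·t(Running)
t(Running) = 1 + 0.3·t(Degraded) + 0.3·t(Running)
Solving: t(Degraded) = 3.0000, t(Running) = 2.7143.
Expected hours from Running to Under Repair: 2.7143.

2.7143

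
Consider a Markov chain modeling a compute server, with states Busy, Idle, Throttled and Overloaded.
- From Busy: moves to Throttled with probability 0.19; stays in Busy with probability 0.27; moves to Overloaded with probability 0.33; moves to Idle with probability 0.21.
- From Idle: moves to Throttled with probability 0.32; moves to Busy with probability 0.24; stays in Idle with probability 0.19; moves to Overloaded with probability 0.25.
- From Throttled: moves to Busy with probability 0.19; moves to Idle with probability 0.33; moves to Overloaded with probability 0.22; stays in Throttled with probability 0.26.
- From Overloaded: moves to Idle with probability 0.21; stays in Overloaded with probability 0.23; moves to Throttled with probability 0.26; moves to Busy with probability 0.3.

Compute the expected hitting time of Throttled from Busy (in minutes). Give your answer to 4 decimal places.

Let t(s) be the expected number of minutes to first reach Throttled from state s, with t(Throttled) = 0. Conditioning on the first minute:
t(Busy) = 1 + 0.27·t(Busy) + 0.21·t(Idle) + 0.33·t(Overloaded)
t(Idle) = 1 + 0.24·t(Busy) + 0.19·t(Idle) + 0.25·t(Overloaded)
t(Overloaded) = 1 + 0.3·t(Busy) + 0.21·t(Idle) + 0.23·t(Overloaded)
Solving: t(Busy) = 4.2245, t(Idle) = 3.7071, t(Overloaded) = 3.9556.
Expected minutes from Busy to Throttled: 4.2245.

4.2245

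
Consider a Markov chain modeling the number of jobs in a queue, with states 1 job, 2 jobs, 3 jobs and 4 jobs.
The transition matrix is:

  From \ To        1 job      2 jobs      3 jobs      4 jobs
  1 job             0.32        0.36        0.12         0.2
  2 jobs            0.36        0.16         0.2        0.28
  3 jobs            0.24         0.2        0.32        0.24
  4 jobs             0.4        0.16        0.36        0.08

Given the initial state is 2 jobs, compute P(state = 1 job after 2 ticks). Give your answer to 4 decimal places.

0.3328

Propagate the distribution vector 2 ticks from 2 jobs.
After 0 ticks: (0.0000, 1.0000, 0.0000, 0.0000)
After 1 tick: (0.3600, 0.1600, 0.2000, 0.2800)
After 2 ticks: (0.3328, 0.2400, 0.2400, 0.1872)
P(in 1 job after 2 ticks) = 0.3328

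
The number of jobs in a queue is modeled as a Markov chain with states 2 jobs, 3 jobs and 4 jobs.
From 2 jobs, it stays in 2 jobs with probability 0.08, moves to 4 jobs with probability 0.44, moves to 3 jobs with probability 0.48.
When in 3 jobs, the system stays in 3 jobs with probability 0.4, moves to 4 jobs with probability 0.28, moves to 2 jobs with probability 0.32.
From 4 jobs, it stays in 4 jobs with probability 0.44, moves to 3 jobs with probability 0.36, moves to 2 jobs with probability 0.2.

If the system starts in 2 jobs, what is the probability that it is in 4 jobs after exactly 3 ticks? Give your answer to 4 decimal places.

0.3778

Propagate the distribution vector 3 ticks from 2 jobs.
After 0 ticks: (1.0000, 0.0000, 0.0000)
After 1 tick: (0.0800, 0.4800, 0.4400)
After 2 ticks: (0.2480, 0.3888, 0.3632)
After 3 ticks: (0.2169, 0.4053, 0.3778)
P(in 4 jobs after 3 ticks) = 0.3778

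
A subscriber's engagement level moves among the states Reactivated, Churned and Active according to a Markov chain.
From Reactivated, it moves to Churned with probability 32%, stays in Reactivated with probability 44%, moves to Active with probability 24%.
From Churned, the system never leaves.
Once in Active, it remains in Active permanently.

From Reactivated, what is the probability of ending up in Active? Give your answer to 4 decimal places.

Let h(s) be the probability of absorption at Active starting from transient state s. Then h(Active) = 1 and h(Churned) = 0. By first-step analysis:
h(Reactivated) = 0.44·h(Reactivated) + 0.32·0 + 0.24·1
Solving: h(Reactivated) = 0.4286.
Starting from Reactivated, the probability is 0.4286.

0.4286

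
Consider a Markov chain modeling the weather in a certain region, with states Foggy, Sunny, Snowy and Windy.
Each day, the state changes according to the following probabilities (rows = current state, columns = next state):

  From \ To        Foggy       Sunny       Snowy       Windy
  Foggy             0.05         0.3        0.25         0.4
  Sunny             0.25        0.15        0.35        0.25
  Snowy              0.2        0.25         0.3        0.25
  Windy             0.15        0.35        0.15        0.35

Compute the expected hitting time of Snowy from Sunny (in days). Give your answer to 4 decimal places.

3.7025

Let t(s) be the expected number of days to first reach Snowy from state s, with t(Snowy) = 0. Conditioning on the first day:
t(Foggy) = 1 + 0.05·t(Foggy) + 0.3·t(Sunny) + 0.4·t(Windy)
t(Sunny) = 1 + 0.25·t(Foggy) + 0.15·t(Sunny) + 0.25·t(Windy)
t(Windy) = 1 + 0.15·t(Foggy) + 0.35·t(Sunny) + 0.35·t(Windy)
Solving: t(Foggy) = 4.1082, t(Sunny) = 3.7025, t(Windy) = 4.4801.
Expected days from Sunny to Snowy: 3.7025.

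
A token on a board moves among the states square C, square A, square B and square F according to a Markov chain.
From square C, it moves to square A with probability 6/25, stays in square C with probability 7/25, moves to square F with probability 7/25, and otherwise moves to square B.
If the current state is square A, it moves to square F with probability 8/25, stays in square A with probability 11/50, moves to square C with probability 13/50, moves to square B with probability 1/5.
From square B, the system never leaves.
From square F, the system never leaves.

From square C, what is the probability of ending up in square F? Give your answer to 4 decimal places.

Let h(s) be the probability of absorption at square F starting from transient state s. Then h(square F) = 1 and h(square B) = 0. By first-step analysis:
h(square C) = 0.28·h(square C) + 0.24·h(square A) + 0.2·0 + 0.28·1
h(square A) = 0.26·h(square C) + 0.22·h(square A) + 0.2·0 + 0.32·1
Solving: h(square C) = 0.5913, h(square A) = 0.6074.
Starting from square C, the probability is 0.5913.

0.5913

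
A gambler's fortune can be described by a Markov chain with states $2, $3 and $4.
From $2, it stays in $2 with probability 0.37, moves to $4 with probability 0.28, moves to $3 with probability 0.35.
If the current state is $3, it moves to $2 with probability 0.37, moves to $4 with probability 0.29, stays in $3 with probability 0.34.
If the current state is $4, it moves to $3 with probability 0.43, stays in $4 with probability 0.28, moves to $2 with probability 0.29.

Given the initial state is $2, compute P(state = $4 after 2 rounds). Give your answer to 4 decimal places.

0.2835

Sum over the intermediate state after 1 round:
P = P($2→$2)·P($2→$4) + P($2→$3)·P($3→$4) + P($2→$4)·P($4→$4)
  = 0.37×0.28 + 0.35×0.29 + 0.28×0.28
  = 0.1036 + 0.1015 + 0.0784 = 0.2835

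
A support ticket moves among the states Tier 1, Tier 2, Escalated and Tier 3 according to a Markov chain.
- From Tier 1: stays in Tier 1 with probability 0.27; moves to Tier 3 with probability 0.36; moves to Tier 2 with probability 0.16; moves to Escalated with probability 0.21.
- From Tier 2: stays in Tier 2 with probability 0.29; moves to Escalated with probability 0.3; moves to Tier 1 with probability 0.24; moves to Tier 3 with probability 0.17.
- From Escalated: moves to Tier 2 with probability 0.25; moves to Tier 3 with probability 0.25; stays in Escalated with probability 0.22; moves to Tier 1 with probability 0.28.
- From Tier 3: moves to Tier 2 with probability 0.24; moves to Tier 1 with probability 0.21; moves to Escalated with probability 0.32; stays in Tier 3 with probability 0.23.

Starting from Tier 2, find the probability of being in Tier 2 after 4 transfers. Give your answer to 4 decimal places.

0.2343

Propagate the distribution vector 4 transfers from Tier 2.
After 0 transfers: (0.0000, 1.0000, 0.0000, 0.0000)
After 1 transfer: (0.2400, 0.2900, 0.3000, 0.1700)
After 2 transfers: (0.2541, 0.2383, 0.2578, 0.2498)
After 3 transfers: (0.2504, 0.2342, 0.2615, 0.2539)
After 4 transfers: (0.2504, 0.2343, 0.2616, 0.2537)
P(in Tier 2 after 4 transfers) = 0.2343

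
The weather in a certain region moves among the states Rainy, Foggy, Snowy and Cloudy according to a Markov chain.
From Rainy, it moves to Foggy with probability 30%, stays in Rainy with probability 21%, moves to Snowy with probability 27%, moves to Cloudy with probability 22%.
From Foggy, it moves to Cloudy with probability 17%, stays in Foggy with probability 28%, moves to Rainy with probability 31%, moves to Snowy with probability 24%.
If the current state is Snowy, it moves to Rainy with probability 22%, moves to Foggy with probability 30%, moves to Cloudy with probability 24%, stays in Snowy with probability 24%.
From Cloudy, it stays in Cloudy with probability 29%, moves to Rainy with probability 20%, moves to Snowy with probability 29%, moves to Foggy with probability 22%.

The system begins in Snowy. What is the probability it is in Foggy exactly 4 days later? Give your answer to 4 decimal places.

Propagate the distribution vector 4 days from Snowy.
After 0 days: (0.0000, 0.0000, 1.0000, 0.0000)
After 1 day: (0.2200, 0.3000, 0.2400, 0.2400)
After 2 days: (0.2400, 0.2748, 0.2586, 0.2266)
After 3 days: (0.2378, 0.2764, 0.2585, 0.2273)
After 4 days: (0.2379, 0.2763, 0.2585, 0.2273)
P(in Foggy after 4 days) = 0.2763

0.2763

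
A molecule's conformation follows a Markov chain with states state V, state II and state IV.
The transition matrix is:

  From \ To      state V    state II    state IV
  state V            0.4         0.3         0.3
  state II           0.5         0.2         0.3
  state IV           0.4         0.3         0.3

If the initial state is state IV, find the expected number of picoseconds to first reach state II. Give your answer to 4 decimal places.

3.3333

Let t(s) be the expected number of picoseconds to first reach state II from state s, with t(state II) = 0. Conditioning on the first picosecond:
t(state V) = 1 + 0.4·t(state V) + 0.3·t(state IV)
t(state IV) = 1 + 0.4·t(state V) + 0.3·t(state IV)
Solving: t(state V) = 3.3333, t(state IV) = 3.3333.
Expected picoseconds from state IV to state II: 3.3333.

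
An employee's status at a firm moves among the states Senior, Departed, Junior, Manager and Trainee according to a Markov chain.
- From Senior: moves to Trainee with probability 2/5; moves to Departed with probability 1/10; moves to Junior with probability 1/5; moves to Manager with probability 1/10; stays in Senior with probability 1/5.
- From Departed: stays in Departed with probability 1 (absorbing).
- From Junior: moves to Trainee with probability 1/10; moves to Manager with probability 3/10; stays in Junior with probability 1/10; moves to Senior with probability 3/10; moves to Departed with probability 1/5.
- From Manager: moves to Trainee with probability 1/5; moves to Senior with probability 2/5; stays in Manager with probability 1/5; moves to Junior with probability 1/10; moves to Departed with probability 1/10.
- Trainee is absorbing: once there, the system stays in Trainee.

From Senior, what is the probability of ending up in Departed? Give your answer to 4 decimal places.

Let h(s) be the probability of absorption at Departed starting from transient state s. Then h(Departed) = 1 and h(Trainee) = 0. By first-step analysis:
h(Senior) = 0.2·h(Senior) + 0.1·1 + 0.2·h(Junior) + 0.1·h(Manager) + 0.4·0
h(Junior) = 0.3·h(Senior) + 0.2·1 + 0.1·h(Junior) + 0.3·h(Manager) + 0.1·0
h(Manager) = 0.4·h(Senior) + 0.1·1 + 0.1·h(Junior) + 0.2·h(Manager) + 0.2·0
Solving: h(Senior) = 0.2676, h(Junior) = 0.4150, h(Manager) = 0.3107.
Starting from Senior, the probability is 0.2676.

0.2676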